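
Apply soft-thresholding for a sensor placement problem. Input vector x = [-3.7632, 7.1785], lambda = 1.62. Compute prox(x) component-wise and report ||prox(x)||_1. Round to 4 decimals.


Soft-thresholding with lambda = 1.62:
prox(-3.7632) = sign(-3.7632)*max(|-3.7632| - 1.62, 0) = -2.1432
prox(7.1785) = sign(7.1785)*max(|7.1785| - 1.62, 0) = 5.5585
prox(x) = [-2.1432, 5.5585]
||prox(x)||_1 = 2.1432 + 5.5585 = 7.7017


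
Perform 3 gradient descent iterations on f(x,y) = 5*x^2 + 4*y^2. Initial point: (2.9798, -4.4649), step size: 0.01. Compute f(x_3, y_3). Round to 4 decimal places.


Gradient descent on f(x,y) = 5*x^2 + 4*y^2.
Starting point: (2.9798, -4.4649), alpha = 0.01
Step 1: grad_x = 2*5*2.9798 = 29.798, grad_y = 2*4*-4.4649 = -35.7192
  x_1 = 2.9798 - 0.01*29.798 = 2.6818
  y_1 = -4.4649 - 0.01*-35.7192 = -4.1077
Step 2: grad_x = 2*5*2.6818 = 26.8182, grad_y = 2*4*-4.1077 = -32.8617
  x_2 = 2.6818 - 0.01*26.8182 = 2.4136
  y_2 = -4.1077 - 0.01*-32.8617 = -3.7791
Step 3: grad_x = 2*5*2.4136 = 24.1364, grad_y = 2*4*-3.7791 = -30.2327
  x_3 = 2.4136 - 0.01*24.1364 = 2.1723
  y_3 = -3.7791 - 0.01*-30.2327 = -3.4768
f(2.1723, -3.4768) = 5*2.1723^2 + 4*(-3.4768)^2 = 71.9454


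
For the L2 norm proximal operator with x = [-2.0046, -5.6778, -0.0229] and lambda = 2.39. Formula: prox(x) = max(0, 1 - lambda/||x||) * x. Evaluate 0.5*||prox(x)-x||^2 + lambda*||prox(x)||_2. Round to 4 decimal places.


Step 1: Compute ||x||.
||x|| = 6.0213
Step 2: Compute scaling factor.
scale = max(0, 1 - 2.39/6.0213) = 0.6031
Step 3: prox(x) = [-1.2089, -3.4242, -0.0138]
||prox(x)|| = 3.6313
Step 4: Proximal objective.
0.5*||prox-x||^2 = 2.8561
lambda*||prox|| = 8.6788
Total = 11.5349


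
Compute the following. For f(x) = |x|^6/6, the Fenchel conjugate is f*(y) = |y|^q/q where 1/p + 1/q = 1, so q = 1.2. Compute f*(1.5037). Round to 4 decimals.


The conjugate exponent q satisfies 1/p + 1/q = 1.
p = 6, so q = 6/(6 - 1) = 1.2
|y|^q = 1.5037^1.2 = 1.6315
f*(1.5037) = 1.6315 / 1.2 = 1.3596


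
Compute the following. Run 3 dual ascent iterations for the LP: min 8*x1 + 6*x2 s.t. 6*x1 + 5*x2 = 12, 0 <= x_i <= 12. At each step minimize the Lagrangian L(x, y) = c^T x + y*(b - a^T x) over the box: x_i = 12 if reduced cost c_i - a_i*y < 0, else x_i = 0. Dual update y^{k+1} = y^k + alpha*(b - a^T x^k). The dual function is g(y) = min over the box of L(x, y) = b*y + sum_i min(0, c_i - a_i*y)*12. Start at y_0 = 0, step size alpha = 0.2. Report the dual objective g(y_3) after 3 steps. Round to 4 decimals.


Dual ascent for LP: min 8*x1 + 6*x2, 6*x1 + 5*x2 = 12, 0 <= x_i <= 12
Step 1: y^k = 0.0, reduced costs: (8.0, 6.0)
  x^k = (0.0, 0.0), subgradient = b - a^T x = 12.0
  y^{k+1} = 0.0 + 0.2*12.0 = 2.4
Step 2: y^k = 2.4, reduced costs: (-6.4, -6.0)
  x^k = (12.0, 12.0), subgradient = b - a^T x = -120.0
  y^{k+1} = 2.4 + 0.2*-120.0 = -21.6
Step 3: y^k = -21.6, reduced costs: (137.6, 114.0)
  x^k = (0.0, 0.0), subgradient = b - a^T x = 12.0
  y^{k+1} = -21.6 + 0.2*12.0 = -19.2
Dual objective at y_3 = -19.2: reduced costs (123.2, 102.0), box minimizer x = (0.0, 0.0)
g(y_3) = b*y + (c1 - a1*y)*x1 + (c2 - a2*y)*x2 = 12*(-19.2) + 123.2*0.0 + 102.0*0.0 = -230.4 + 0.0 + 0.0 = -230.4


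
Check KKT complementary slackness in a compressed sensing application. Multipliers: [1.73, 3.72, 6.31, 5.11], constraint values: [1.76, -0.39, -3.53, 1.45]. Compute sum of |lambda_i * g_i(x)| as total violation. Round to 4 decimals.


KKT complementary slackness check:
lambda_1 * g_1 = 1.73 * 1.76 = 3.0448
lambda_2 * g_2 = 3.72 * -0.39 = -1.4508
lambda_3 * g_3 = 6.31 * -3.53 = -22.2743
lambda_4 * g_4 = 5.11 * 1.45 = 7.4095
Total violation = 3.0448 + 1.4508 + 22.2743 + 7.4095 = 34.1794


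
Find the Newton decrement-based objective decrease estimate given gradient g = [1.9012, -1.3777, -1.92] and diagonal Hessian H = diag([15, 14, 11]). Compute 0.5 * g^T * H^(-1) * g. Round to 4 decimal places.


Step 1: H is diagonal, so H^(-1) * g = [0.1267, -0.0984, -0.1745].
Step 2: g^T H^(-1) g = sum_i g_i^2 / H_ii
  = (1.9012)^2/15 + (-1.3777)^2/14 + (-1.92)^2/11
  = 0.241 + 0.1356 + 0.3351 = 0.7117
Step 3: Objective decrease = 0.5 * g^T H^(-1) g = 0.3558


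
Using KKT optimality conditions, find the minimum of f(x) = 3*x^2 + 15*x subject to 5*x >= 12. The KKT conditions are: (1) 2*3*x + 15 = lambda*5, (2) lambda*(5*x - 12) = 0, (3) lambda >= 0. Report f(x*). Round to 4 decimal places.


Step 1: Try lambda = 0 (constraint inactive).
x_unc = -15/(2*3) = -2.5
Check: 5*-2.5 = -12.5 < 12 -- violated!
Step 2: Constraint must be active: 5*x = 12
x* = 12/5 = 2.4
lambda = (2*3*2.4 + 15)/5 = 5.88
Step 3: Compute optimal value.
f(x*) = 3*2.4^2 + 15*2.4 = 53.28


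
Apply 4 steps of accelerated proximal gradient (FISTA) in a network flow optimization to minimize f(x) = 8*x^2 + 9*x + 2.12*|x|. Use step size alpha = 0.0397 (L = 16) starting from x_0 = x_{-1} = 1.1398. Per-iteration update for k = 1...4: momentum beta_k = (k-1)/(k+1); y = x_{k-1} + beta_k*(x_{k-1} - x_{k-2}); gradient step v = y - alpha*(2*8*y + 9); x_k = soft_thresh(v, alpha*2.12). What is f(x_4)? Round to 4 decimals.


FISTA on f(x) = 8*x^2 + 9*x + 2.12*|x|
L = 16, alpha = 0.0397
Iteration 1: beta = 0.0, y = 1.1398 + 0.0*(1.1398 - 1.1398) = 1.1398
  grad(y) = 27.2368, v = y - alpha*grad = 0.0585
  prox(v) = soft_thresh(0.0585, 0.0842) = 0.0
Iteration 2: beta = 0.3333, y = 0.0 + 0.3333*(0.0 - 1.1398) = -0.3799
  grad(y) = 2.9211, v = y - alpha*grad = -0.4959
  prox(v) = soft_thresh(-0.4959, 0.0842) = -0.4117
Iteration 3: beta = 0.5, y = -0.4117 + 0.5*(-0.4117 - 0.0) = -0.6176
  grad(y) = -0.8817, v = y - alpha*grad = -0.5826
  prox(v) = soft_thresh(-0.5826, 0.0842) = -0.4984
Iteration 4: beta = 0.6, y = -0.4984 + 0.6*(-0.4984 + 0.4117) = -0.5505
  grad(y) = 0.1927, v = y - alpha*grad = -0.5581
  prox(v) = soft_thresh(-0.5581, 0.0842) = -0.4739
f(x_4) = 8*(-0.4739)^2 + 9*(-0.4739) + 2.12*|-0.4739| = -1.4638


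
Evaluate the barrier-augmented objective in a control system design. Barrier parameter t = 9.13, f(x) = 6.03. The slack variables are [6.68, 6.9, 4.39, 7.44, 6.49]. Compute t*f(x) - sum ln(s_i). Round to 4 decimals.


Step 1: Compute log-barrier.
ln values: [1.8991, 1.9315, 1.4793, 2.0069, 1.8703]
phi = -(1.8991 + 1.9315 + 1.4793 + 2.0069 + 1.8703) = -9.1871
Step 2: Compute augmented objective.
t*f(x) = 9.13*6.03 = 55.0539
Total = 55.0539 - 9.1871 = 45.8668


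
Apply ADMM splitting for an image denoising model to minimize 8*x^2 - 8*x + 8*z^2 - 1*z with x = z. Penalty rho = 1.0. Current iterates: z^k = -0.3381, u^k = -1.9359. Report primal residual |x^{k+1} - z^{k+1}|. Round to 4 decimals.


ADMM iteration with rho = 1.0, z^k = -0.3381, u^k = -1.9359
Step 1: x-update.
Minimize 8*x^2 - 8*x + (1.0/2)*(x + 0.3381 - 1.9359)^2
FOC: (2*8 + 1.0)*x = 8 + 1.0*(-0.3381 + 1.9359)
x^{k+1} = 0.5646
Step 2: z-update.
Minimize 8*z^2 - 1*z + (1.0/2)*(0.5646 - z - 1.9359)^2
FOC: (2*8 + 1.0)*z = 1 + 1.0*(0.5646 - 1.9359)
z^{k+1} = -0.0218
Step 3: u-update.
u^{k+1} = -1.9359 + 0.5646 + 0.0218 = -1.3495
Step 4: Primal residual = |0.5646 + 0.0218| = 0.5864


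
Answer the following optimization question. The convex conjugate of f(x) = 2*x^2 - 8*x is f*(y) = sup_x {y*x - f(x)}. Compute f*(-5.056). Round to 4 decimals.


f*(y) = sup_x {y*x - a*x^2 - b*x} = sup_x {(y-b)*x - a*x^2}
FOC: (y - b) - 2a*x = 0 => x* = (y - b)/(2a)
x* = (-5.056 + 8)/(2*2) = 0.736
f*(-5.056) = (y-b)^2/(4a) = (-5.056 + 8)^2/(4*2)
= 8.6671/8 = 1.0834


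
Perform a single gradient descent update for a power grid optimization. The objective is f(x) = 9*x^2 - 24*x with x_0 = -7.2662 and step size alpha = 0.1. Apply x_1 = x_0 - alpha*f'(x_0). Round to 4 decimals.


We compute the gradient at x_0 and apply the update.
f'(x) = 18*x - 24
f'(-7.2662) = 18*-7.2662 - 24 = -154.7916
x_1 = -7.2662 - 0.1*-154.7916 = 8.213


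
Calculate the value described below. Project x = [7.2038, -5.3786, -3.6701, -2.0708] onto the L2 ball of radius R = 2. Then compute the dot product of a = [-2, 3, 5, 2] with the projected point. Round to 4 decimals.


Step 1: Compute ||x|| (intermediates to 6 decimals).
||x|| = sqrt(7.2038^2 + (-5.3786)^2 + (-3.6701)^2 + (-2.0708)^2) = 9.928843
Step 2: Project.
Since ||x|| > R, scale = R/||x|| = 2/9.928843 = 0.201433, proj(x) = scale * x
proj(x) = [1.451083, -1.083428, -0.739279, -0.417127]
Step 3: Dot product.
a^T * proj(x) = -2*1.451083 + 3*(-1.083428) + 5*(-0.739279) + 2*(-0.417127) = -10.6831


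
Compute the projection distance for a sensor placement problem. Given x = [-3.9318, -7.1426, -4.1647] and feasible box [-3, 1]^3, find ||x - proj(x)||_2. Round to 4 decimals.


Project each component onto [-3, 1].
clip(-3.9318) = -3.0, clip(-7.1426) = -3.0, clip(-4.1647) = -3.0
Projection = [-3.0, -3.0, -3.0]
Squared diffs: [0.8683, 17.1611, 1.3565]
Distance = sqrt(19.3859) = 4.4029


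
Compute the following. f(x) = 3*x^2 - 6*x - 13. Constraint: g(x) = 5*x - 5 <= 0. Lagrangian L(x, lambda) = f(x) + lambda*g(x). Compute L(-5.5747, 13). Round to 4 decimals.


Step 1: Evaluate f(x).
f(-5.5747) = 3*(-5.5747)^2 - 6*(-5.5747) - 13 = 113.68
Step 2: Evaluate g(x).
g(-5.5747) = 5*-5.5747 - 5 = -32.8735
Step 3: Compute Lagrangian.
L = 113.68 + 13*-32.8735 = -313.6755


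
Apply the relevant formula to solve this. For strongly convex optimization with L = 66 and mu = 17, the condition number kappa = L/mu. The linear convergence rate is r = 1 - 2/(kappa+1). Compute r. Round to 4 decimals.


Step 1: Compute the condition number.
kappa = L/mu = 66/17 = 3.8824
Step 2: Compute the convergence rate.
r = 1 - 2/(kappa + 1) = 1 - 2*mu/(L + mu) = (L - mu)/(L + mu) = 49/83 = 0.5904


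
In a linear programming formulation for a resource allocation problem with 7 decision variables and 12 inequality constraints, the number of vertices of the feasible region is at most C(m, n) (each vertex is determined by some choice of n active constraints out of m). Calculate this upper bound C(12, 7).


Each vertex corresponds to some choice of n active constraints out of m, so the number of vertices is at most C(m, n) = m! / (n!(m-n)!).
m = 12, n = 7
Numerator: 12 * 11 * 10 * 9 * 8 * 7 * 6
Denominator: 7! = 5040
C(12, 7) = 792


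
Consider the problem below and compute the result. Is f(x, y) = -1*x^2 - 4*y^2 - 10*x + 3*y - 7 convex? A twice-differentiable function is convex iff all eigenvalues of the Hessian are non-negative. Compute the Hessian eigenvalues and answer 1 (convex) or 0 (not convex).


The Hessian of f(x,y) = -1*x^2 - 4*y^2 - 10*x + 3*y - 7 is:
H = [[-2, 0], [0, -8]]
Trace = -2 - 8 = -10
Determinant = -2*-8 - (0)^2 = 16
Discriminant = (-10)^2 - 4*16 = 36.0
Eigenvalues: lambda_1 = -8.0, lambda_2 = -2.0
The function is not convex.

0


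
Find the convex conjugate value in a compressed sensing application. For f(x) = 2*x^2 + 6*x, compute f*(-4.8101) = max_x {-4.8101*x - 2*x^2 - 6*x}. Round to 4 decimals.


f*(y) = sup_x {y*x - a*x^2 - b*x} = sup_x {(y-b)*x - a*x^2}
FOC: (y - b) - 2a*x = 0 => x* = (y - b)/(2a)
x* = (-4.8101 - 6)/(2*2) = -2.7025
f*(-4.8101) = (y-b)^2/(4a) = (-4.8101 - 6)^2/(4*2)
= 116.8583/8 = 14.6073


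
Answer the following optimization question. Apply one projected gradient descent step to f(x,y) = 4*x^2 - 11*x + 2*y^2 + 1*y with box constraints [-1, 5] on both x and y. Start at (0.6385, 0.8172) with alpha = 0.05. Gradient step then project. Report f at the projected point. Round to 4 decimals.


Step 1: Compute gradient at (0.6385, 0.8172).
grad_x = 2*4*0.6385 - 11 = -5.892
grad_y = 2*2*0.8172 + 1 = 4.2688
Step 2: Gradient step.
x_raw = 0.6385 - 0.05*-5.892 = 0.9331
y_raw = 0.8172 - 0.05*4.2688 = 0.6038
Step 3: Project onto [-1, 5].
x_proj = clip(0.9331) = 0.9331
y_proj = clip(0.6038) = 0.6038
Step 4: Evaluate f.
f(0.9331, 0.6038) = -5.4486


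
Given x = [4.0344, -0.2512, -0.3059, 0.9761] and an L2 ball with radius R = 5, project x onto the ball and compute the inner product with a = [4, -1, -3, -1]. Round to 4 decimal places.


Step 1: Compute ||x|| (intermediates to 6 decimals).
||x|| = sqrt(4.0344^2 + (-0.2512)^2 + (-0.3059)^2 + 0.9761^2) = 4.169632
Step 2: Project.
Since ||x|| <= R, proj = x (no scaling needed).
proj(x) = [4.0344, -0.2512, -0.3059, 0.9761]
Step 3: Dot product.
a^T * proj(x) = 4*4.0344 - 1*(-0.2512) - 3*(-0.3059) - 1*0.9761 = 16.3304


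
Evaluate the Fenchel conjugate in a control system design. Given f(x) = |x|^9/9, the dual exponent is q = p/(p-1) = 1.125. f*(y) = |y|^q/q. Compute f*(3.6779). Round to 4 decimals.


The conjugate exponent q satisfies 1/p + 1/q = 1.
p = 9, so q = 9/(9 - 1) = 1.125
|y|^q = 3.6779^1.125 = 4.3281
f*(3.6779) = 4.3281 / 1.125 = 3.8472


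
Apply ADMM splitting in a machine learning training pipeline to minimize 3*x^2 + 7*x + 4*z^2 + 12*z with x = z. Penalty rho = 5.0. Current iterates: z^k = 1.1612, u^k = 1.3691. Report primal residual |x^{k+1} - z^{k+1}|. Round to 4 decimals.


ADMM iteration with rho = 5.0, z^k = 1.1612, u^k = 1.3691
Step 1: x-update.
Minimize 3*x^2 + 7*x + (5.0/2)*(x - 1.1612 + 1.3691)^2
FOC: (2*3 + 5.0)*x = -7 + 5.0*(1.1612 - 1.3691)
x^{k+1} = -0.7309
Step 2: z-update.
Minimize 4*z^2 + 12*z + (5.0/2)*(-0.7309 - z + 1.3691)^2
FOC: (2*4 + 5.0)*z = -12 + 5.0*(-0.7309 + 1.3691)
z^{k+1} = -0.6776
Step 3: u-update.
u^{k+1} = 1.3691 - 0.7309 + 0.6776 = 1.3158
Step 4: Primal residual = |-0.7309 + 0.6776| = 0.0533


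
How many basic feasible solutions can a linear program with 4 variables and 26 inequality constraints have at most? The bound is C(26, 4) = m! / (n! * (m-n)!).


Each vertex corresponds to some choice of n active constraints out of m, so the number of vertices is at most C(m, n) = m! / (n!(m-n)!).
m = 26, n = 4
Numerator: 26 * 25 * 24 * 23
Denominator: 4! = 24
C(26, 4) = 14950


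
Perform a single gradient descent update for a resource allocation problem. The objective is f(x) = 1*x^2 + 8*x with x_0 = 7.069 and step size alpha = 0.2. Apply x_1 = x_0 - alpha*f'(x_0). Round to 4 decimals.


We compute the gradient at x_0 and apply the update.
f'(x) = 2*x + 8
f'(7.069) = 2*7.069 + 8 = 22.138
x_1 = 7.069 - 0.2*22.138 = 2.6414


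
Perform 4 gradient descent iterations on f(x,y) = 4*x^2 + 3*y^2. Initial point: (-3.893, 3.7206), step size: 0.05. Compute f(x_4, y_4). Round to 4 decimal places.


Gradient descent on f(x,y) = 4*x^2 + 3*y^2.
Starting point: (-3.893, 3.7206), alpha = 0.05
Step 1: grad_x = 2*4*-3.893 = -31.144, grad_y = 2*3*3.7206 = 22.3236
  x_1 = -3.893 - 0.05*-31.144 = -2.3358
  y_1 = 3.7206 - 0.05*22.3236 = 2.6044
Step 2: grad_x = 2*4*-2.3358 = -18.6864, grad_y = 2*3*2.6044 = 15.6265
  x_2 = -2.3358 - 0.05*-18.6864 = -1.4015
  y_2 = 2.6044 - 0.05*15.6265 = 1.8231
Step 3: grad_x = 2*4*-1.4015 = -11.2118, grad_y = 2*3*1.8231 = 10.9386
  x_3 = -1.4015 - 0.05*-11.2118 = -0.8409
  y_3 = 1.8231 - 0.05*10.9386 = 1.2762
Step 4: grad_x = 2*4*-0.8409 = -6.7271, grad_y = 2*3*1.2762 = 7.657
  x_4 = -0.8409 - 0.05*-6.7271 = -0.5045
  y_4 = 1.2762 - 0.05*7.657 = 0.8933
f(-0.5045, 0.8933) = 4*(-0.5045)^2 + 3*0.8933^2 = 3.4123


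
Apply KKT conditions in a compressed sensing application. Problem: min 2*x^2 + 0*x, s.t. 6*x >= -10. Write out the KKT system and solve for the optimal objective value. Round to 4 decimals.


Step 1: Try lambda = 0 (constraint inactive).
Stationarity: 2*2*x + 0 = 0
x* = 0/(2*2) = 0.0
Check constraint: 6*0.0 = 0.0 >= -10 -- satisfied.
Step 2: Compute optimal value.
f(x*) = 2*0.0^2 + 0*0.0 = 0.0


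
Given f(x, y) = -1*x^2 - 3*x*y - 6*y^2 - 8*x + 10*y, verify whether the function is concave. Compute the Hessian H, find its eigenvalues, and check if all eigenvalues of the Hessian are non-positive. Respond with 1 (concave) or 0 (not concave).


The Hessian of f(x,y) = -1*x^2 - 3*x*y - 6*y^2 - 8*x + 10*y is:
H = [[-2, -3], [-3, -12]]
Trace = -2 - 12 = -14
Determinant = -2*-12 - (-3)^2 = 15
Discriminant = (-14)^2 - 4*15 = 136.0
Eigenvalues: lambda_1 = -12.831, lambda_2 = -1.169
The function is concave.

1


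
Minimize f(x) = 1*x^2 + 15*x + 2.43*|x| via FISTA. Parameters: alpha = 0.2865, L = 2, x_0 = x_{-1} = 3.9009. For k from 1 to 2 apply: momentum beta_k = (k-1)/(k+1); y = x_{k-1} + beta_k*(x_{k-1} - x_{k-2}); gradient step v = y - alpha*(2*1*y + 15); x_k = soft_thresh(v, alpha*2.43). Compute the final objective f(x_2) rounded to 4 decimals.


FISTA on f(x) = 1*x^2 + 15*x + 2.43*|x|
L = 2, alpha = 0.2865
Iteration 1: beta = 0.0, y = 3.9009 + 0.0*(3.9009 - 3.9009) = 3.9009
  grad(y) = 22.8018, v = y - alpha*grad = -2.6318
  prox(v) = soft_thresh(-2.6318, 0.6962) = -1.9356
Iteration 2: beta = 0.3333, y = -1.9356 + 0.3333*(-1.9356 - 3.9009) = -3.8811
  grad(y) = 7.2377, v = y - alpha*grad = -5.9547
  prox(v) = soft_thresh(-5.9547, 0.6962) = -5.2585
f(x_2) = 1*(-5.2585)^2 + 15*(-5.2585) + 2.43*|-5.2585| = -38.4476


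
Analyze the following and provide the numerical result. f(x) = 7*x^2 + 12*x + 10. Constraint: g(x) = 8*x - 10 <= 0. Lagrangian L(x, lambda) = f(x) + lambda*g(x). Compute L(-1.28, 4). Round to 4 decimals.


Step 1: Evaluate f(x).
f(-1.28) = 7*(-1.28)^2 + 12*(-1.28) + 10 = 6.1088
Step 2: Evaluate g(x).
g(-1.28) = 8*-1.28 - 10 = -20.24
Step 3: Compute Lagrangian.
L = 6.1088 + 4*-20.24 = -74.8512


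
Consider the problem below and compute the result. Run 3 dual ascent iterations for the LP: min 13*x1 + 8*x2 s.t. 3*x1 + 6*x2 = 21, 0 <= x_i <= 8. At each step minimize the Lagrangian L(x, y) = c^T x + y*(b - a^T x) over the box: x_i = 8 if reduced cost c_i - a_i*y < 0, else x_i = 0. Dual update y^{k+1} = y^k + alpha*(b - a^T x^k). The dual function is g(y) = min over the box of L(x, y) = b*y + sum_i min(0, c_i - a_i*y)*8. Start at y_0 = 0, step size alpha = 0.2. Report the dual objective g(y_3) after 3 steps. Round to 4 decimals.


Dual ascent for LP: min 13*x1 + 8*x2, 3*x1 + 6*x2 = 21, 0 <= x_i <= 8
Step 1: y^k = 0.0, reduced costs: (13.0, 8.0)
  x^k = (0.0, 0.0), subgradient = b - a^T x = 21.0
  y^{k+1} = 0.0 + 0.2*21.0 = 4.2
Step 2: y^k = 4.2, reduced costs: (0.4, -17.2)
  x^k = (0.0, 8.0), subgradient = b - a^T x = -27.0
  y^{k+1} = 4.2 + 0.2*-27.0 = -1.2
Step 3: y^k = -1.2, reduced costs: (16.6, 15.2)
  x^k = (0.0, 0.0), subgradient = b - a^T x = 21.0
  y^{k+1} = -1.2 + 0.2*21.0 = 3.0
Dual objective at y_3 = 3.0: reduced costs (4.0, -10.0), box minimizer x = (0.0, 8.0)
g(y_3) = b*y + (c1 - a1*y)*x1 + (c2 - a2*y)*x2 = 21*3.0 + 4.0*0.0 + (-10.0)*8.0 = 63.0 + 0.0 - 80.0 = -17.0


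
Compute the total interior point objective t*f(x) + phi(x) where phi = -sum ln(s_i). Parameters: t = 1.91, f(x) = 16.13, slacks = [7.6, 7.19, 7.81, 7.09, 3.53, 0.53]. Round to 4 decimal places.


Step 1: Compute log-barrier.
ln values: [2.0281, 1.9727, 2.0554, 1.9587, 1.2613, -0.6349]
phi = -(2.0281 + 1.9727 + 2.0554 + 1.9587 + 1.2613 - 0.6349) = -8.6413
Step 2: Compute augmented objective.
t*f(x) = 1.91*16.13 = 30.8083
Total = 30.8083 - 8.6413 = 22.167


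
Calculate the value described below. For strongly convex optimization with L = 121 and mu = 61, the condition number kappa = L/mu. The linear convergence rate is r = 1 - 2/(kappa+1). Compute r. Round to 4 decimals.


Step 1: Compute the condition number.
kappa = L/mu = 121/61 = 1.9836
Step 2: Compute the convergence rate.
r = 1 - 2/(kappa + 1) = 1 - 2*mu/(L + mu) = (L - mu)/(L + mu) = 60/182 = 0.3297


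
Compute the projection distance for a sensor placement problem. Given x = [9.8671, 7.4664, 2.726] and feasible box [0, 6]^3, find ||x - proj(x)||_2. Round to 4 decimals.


Project each component onto [0, 6].
clip(9.8671) = 6.0, clip(7.4664) = 6.0, clip(2.726) = 2.726
Projection = [6.0, 6.0, 2.726]
Squared diffs: [14.9545, 2.1503, 0.0]
Distance = sqrt(17.1048) = 4.1358


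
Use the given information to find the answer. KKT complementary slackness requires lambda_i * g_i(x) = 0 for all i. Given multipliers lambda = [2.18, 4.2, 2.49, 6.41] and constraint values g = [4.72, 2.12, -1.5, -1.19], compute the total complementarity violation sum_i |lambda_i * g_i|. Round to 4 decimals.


KKT complementary slackness check:
lambda_1 * g_1 = 2.18 * 4.72 = 10.2896
lambda_2 * g_2 = 4.2 * 2.12 = 8.904
lambda_3 * g_3 = 2.49 * -1.5 = -3.735
lambda_4 * g_4 = 6.41 * -1.19 = -7.6279
Total violation = 10.2896 + 8.904 + 3.735 + 7.6279 = 30.5565


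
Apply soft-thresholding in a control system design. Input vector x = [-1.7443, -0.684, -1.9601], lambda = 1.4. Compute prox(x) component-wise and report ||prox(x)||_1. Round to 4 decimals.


Soft-thresholding with lambda = 1.4:
prox(-1.7443) = sign(-1.7443)*max(|-1.7443| - 1.4, 0) = -0.3443
prox(-0.684) = sign(-0.684)*max(|-0.684| - 1.4, 0) = 0.0
prox(-1.9601) = sign(-1.9601)*max(|-1.9601| - 1.4, 0) = -0.5601
prox(x) = [-0.3443, 0.0, -0.5601]
||prox(x)||_1 = 0.3443 + 0.0 + 0.5601 = 0.9044


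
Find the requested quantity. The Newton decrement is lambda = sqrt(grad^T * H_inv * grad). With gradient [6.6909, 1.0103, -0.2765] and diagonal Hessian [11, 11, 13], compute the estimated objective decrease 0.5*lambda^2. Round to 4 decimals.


Step 1: H is diagonal, so H^(-1) * g = [0.6083, 0.0918, -0.0213].
Step 2: g^T H^(-1) g = sum_i g_i^2 / H_ii
  = (6.6909)^2/11 + (1.0103)^2/11 + (-0.2765)^2/13
  = 4.0698 + 0.0928 + 0.0059 = 4.1685
Step 3: Objective decrease = 0.5 * g^T H^(-1) g = 2.0843


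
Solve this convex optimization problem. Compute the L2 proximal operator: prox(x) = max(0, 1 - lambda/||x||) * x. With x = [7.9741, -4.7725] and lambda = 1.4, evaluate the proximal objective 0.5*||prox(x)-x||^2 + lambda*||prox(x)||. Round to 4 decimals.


Step 1: Compute ||x||.
||x|| = 9.2932
Step 2: Compute scaling factor.
scale = max(0, 1 - 1.4/9.2932) = 0.8494
Step 3: prox(x) = [6.7728, -4.0535]
||prox(x)|| = 7.8932
Step 4: Proximal objective.
0.5*||prox-x||^2 = 0.98
lambda*||prox|| = 11.0505
Total = 12.0304


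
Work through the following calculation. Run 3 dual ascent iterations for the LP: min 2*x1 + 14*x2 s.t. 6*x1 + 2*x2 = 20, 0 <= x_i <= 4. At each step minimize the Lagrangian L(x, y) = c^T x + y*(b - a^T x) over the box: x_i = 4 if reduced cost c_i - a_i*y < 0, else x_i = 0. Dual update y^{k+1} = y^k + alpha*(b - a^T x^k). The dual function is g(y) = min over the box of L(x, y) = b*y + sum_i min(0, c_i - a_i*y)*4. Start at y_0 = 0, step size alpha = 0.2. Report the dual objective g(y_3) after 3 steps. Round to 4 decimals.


Dual ascent for LP: min 2*x1 + 14*x2, 6*x1 + 2*x2 = 20, 0 <= x_i <= 4
Step 1: y^k = 0.0, reduced costs: (2.0, 14.0)
  x^k = (0.0, 0.0), subgradient = b - a^T x = 20.0
  y^{k+1} = 0.0 + 0.2*20.0 = 4.0
Step 2: y^k = 4.0, reduced costs: (-22.0, 6.0)
  x^k = (4.0, 0.0), subgradient = b - a^T x = -4.0
  y^{k+1} = 4.0 + 0.2*-4.0 = 3.2
Step 3: y^k = 3.2, reduced costs: (-17.2, 7.6)
  x^k = (4.0, 0.0), subgradient = b - a^T x = -4.0
  y^{k+1} = 3.2 + 0.2*-4.0 = 2.4
Dual objective at y_3 = 2.4: reduced costs (-12.4, 9.2), box minimizer x = (4.0, 0.0)
g(y_3) = b*y + (c1 - a1*y)*x1 + (c2 - a2*y)*x2 = 20*2.4 + (-12.4)*4.0 + 9.2*0.0 = 48.0 - 49.6 + 0.0 = -1.6


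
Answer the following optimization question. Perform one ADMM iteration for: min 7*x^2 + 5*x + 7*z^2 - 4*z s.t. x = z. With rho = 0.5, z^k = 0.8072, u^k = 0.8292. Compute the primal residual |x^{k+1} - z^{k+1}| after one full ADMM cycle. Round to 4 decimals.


ADMM iteration with rho = 0.5, z^k = 0.8072, u^k = 0.8292
Step 1: x-update.
Minimize 7*x^2 + 5*x + (0.5/2)*(x - 0.8072 + 0.8292)^2
FOC: (2*7 + 0.5)*x = -5 + 0.5*(0.8072 - 0.8292)
x^{k+1} = -0.3456
Step 2: z-update.
Minimize 7*z^2 - 4*z + (0.5/2)*(-0.3456 - z + 0.8292)^2
FOC: (2*7 + 0.5)*z = 4 + 0.5*(-0.3456 + 0.8292)
z^{k+1} = 0.2925
Step 3: u-update.
u^{k+1} = 0.8292 - 0.3456 - 0.2925 = 0.1911
Step 4: Primal residual = |-0.3456 - 0.2925| = 0.6381


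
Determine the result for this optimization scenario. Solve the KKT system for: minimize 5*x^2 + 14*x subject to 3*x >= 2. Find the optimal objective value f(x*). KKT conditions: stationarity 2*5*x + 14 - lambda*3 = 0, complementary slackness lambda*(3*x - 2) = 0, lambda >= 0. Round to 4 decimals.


Step 1: Try lambda = 0 (constraint inactive).
x_unc = -14/(2*5) = -1.4
Check: 3*-1.4 = -4.2 < 2 -- violated!
Step 2: Constraint must be active: 3*x = 2
x* = 2/3 = 0.6667 (rounded; the exact value 2/3 is used below)
lambda = (2*5*(2/3) + 14)/3 = 6.8889
Step 3: Compute optimal value.
f(x*) = 5*(2/3)^2 + 14*(2/3) = 11.5556


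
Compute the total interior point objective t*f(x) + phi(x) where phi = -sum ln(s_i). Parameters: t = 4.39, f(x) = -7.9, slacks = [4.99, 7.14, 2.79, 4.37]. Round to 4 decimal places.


Step 1: Compute log-barrier.
ln values: [1.6074, 1.9657, 1.026, 1.4748]
phi = -(1.6074 + 1.9657 + 1.026 + 1.4748) = -6.074
Step 2: Compute augmented objective.
t*f(x) = 4.39*-7.9 = -34.681
Total = -34.681 - 6.074 = -40.755


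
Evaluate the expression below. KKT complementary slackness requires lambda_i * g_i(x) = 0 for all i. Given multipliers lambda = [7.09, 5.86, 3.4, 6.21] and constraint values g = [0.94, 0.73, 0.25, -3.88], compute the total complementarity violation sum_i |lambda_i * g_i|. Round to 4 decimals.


KKT complementary slackness check:
lambda_1 * g_1 = 7.09 * 0.94 = 6.6646
lambda_2 * g_2 = 5.86 * 0.73 = 4.2778
lambda_3 * g_3 = 3.4 * 0.25 = 0.85
lambda_4 * g_4 = 6.21 * -3.88 = -24.0948
Total violation = 6.6646 + 4.2778 + 0.85 + 24.0948 = 35.8872


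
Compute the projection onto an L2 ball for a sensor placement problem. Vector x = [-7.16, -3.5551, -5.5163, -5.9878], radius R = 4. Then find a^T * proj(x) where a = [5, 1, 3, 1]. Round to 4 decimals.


Step 1: Compute ||x|| (intermediates to 6 decimals).
||x|| = sqrt((-7.16)^2 + (-3.5551)^2 + (-5.5163)^2 + (-5.9878)^2) = 11.40998
Step 2: Project.
Since ||x|| > R, scale = R/||x|| = 4/11.40998 = 0.35057, proj(x) = scale * x
proj(x) = [-2.510081, -1.246311, -1.933849, -2.099143]
Step 3: Dot product.
a^T * proj(x) = 5*(-2.510081) + 1*(-1.246311) + 3*(-1.933849) + 1*(-2.099143) = -21.6974


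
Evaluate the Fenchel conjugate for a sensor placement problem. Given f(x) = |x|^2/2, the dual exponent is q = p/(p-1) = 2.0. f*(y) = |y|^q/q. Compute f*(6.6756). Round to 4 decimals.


The conjugate exponent q satisfies 1/p + 1/q = 1.
p = 2, so q = 2/(2 - 1) = 2.0
|y|^q = 6.6756^2.0 = 44.5636
f*(6.6756) = 44.5636 / 2.0 = 22.2818


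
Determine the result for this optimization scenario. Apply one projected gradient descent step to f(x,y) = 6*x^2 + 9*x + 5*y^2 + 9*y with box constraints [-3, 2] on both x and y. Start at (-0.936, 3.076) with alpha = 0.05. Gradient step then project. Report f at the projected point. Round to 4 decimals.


Step 1: Compute gradient at (-0.936, 3.076).
grad_x = 2*6*-0.936 + 9 = -2.232
grad_y = 2*5*3.076 + 9 = 39.76
Step 2: Gradient step.
x_raw = -0.936 - 0.05*-2.232 = -0.8244
y_raw = 3.076 - 0.05*39.76 = 1.088
Step 3: Project onto [-3, 2].
x_proj = clip(-0.8244) = -0.8244
y_proj = clip(1.088) = 1.088
Step 4: Evaluate f.
f(-0.8244, 1.088) = 12.3689


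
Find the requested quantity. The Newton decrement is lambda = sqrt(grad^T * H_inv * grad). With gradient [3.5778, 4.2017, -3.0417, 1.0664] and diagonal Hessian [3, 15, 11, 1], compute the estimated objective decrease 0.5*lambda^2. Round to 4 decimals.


Step 1: H is diagonal, so H^(-1) * g = [1.1926, 0.2801, -0.2765, 1.0664].
Step 2: g^T H^(-1) g = sum_i g_i^2 / H_ii
  = (3.5778)^2/3 + (4.2017)^2/15 + (-3.0417)^2/11 + (1.0664)^2/1
  = 4.2669 + 1.177 + 0.8411 + 1.1372 = 7.4221
Step 3: Objective decrease = 0.5 * g^T H^(-1) g = 3.7111


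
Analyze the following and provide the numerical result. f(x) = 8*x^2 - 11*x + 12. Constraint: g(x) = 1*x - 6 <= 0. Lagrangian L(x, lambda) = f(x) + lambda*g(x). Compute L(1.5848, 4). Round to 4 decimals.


Step 1: Evaluate f(x).
f(1.5848) = 8*1.5848^2 - 11*1.5848 + 12 = 14.6599
Step 2: Evaluate g(x).
g(1.5848) = 1*1.5848 - 6 = -4.4152
Step 3: Compute Lagrangian.
L = 14.6599 + 4*-4.4152 = -3.0009


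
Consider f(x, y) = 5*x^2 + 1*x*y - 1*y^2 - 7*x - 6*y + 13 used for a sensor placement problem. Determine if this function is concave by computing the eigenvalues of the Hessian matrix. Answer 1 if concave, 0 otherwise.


The Hessian of f(x,y) = 5*x^2 + 1*x*y - 1*y^2 - 7*x - 6*y + 13 is:
H = [[10, 1], [1, -2]]
Trace = 10 - 2 = 8
Determinant = 10*-2 - (1)^2 = -21
Discriminant = (8)^2 - 4*-21 = 148.0
Eigenvalues: lambda_1 = -2.0828, lambda_2 = 10.0828
The function is not concave.

0


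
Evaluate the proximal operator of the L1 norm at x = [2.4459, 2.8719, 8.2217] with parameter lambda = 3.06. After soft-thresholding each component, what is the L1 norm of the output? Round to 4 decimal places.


Soft-thresholding with lambda = 3.06:
prox(2.4459) = sign(2.4459)*max(|2.4459| - 3.06, 0) = 0.0
prox(2.8719) = sign(2.8719)*max(|2.8719| - 3.06, 0) = 0.0
prox(8.2217) = sign(8.2217)*max(|8.2217| - 3.06, 0) = 5.1617
prox(x) = [0.0, 0.0, 5.1617]
||prox(x)||_1 = 0.0 + 0.0 + 5.1617 = 5.1617


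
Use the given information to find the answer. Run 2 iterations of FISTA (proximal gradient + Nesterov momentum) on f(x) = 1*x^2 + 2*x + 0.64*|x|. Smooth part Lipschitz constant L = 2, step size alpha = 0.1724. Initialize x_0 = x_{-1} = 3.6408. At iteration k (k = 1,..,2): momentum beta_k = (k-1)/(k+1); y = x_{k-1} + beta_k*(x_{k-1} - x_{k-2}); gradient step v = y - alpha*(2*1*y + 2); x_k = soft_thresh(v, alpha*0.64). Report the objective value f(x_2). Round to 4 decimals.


FISTA on f(x) = 1*x^2 + 2*x + 0.64*|x|
L = 2, alpha = 0.1724
Iteration 1: beta = 0.0, y = 3.6408 + 0.0*(3.6408 - 3.6408) = 3.6408
  grad(y) = 9.2816, v = y - alpha*grad = 2.0407
  prox(v) = soft_thresh(2.0407, 0.1103) = 1.9303
Iteration 2: beta = 0.3333, y = 1.9303 + 0.3333*(1.9303 - 3.6408) = 1.3602
  grad(y) = 4.7203, v = y - alpha*grad = 0.5464
  prox(v) = soft_thresh(0.5464, 0.1103) = 0.436
f(x_2) = 1*0.436^2 + 2*0.436 + 0.64*|0.436| = 1.3413


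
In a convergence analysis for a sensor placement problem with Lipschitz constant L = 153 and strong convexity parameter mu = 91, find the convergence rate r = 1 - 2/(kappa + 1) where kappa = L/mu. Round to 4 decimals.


Step 1: Compute the condition number.
kappa = L/mu = 153/91 = 1.6813
Step 2: Compute the convergence rate.
r = 1 - 2/(kappa + 1) = 1 - 2*mu/(L + mu) = (L - mu)/(L + mu) = 62/244 = 0.2541


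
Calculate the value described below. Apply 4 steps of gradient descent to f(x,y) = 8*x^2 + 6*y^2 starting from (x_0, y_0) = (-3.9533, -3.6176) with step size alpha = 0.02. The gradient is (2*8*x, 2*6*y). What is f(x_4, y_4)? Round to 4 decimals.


Gradient descent on f(x,y) = 8*x^2 + 6*y^2.
Starting point: (-3.9533, -3.6176), alpha = 0.02
Step 1: grad_x = 2*8*-3.9533 = -63.2528, grad_y = 2*6*-3.6176 = -43.4112
  x_1 = -3.9533 - 0.02*-63.2528 = -2.6882
  y_1 = -3.6176 - 0.02*-43.4112 = -2.7494
Step 2: grad_x = 2*8*-2.6882 = -43.0119, grad_y = 2*6*-2.7494 = -32.9925
  x_2 = -2.6882 - 0.02*-43.0119 = -1.828
  y_2 = -2.7494 - 0.02*-32.9925 = -2.0895
Step 3: grad_x = 2*8*-1.828 = -29.2481, grad_y = 2*6*-2.0895 = -25.0743
  x_3 = -1.828 - 0.02*-29.2481 = -1.243
  y_3 = -2.0895 - 0.02*-25.0743 = -1.588
Step 4: grad_x = 2*8*-1.243 = -19.8887, grad_y = 2*6*-1.588 = -19.0565
  x_4 = -1.243 - 0.02*-19.8887 = -0.8453
  y_4 = -1.588 - 0.02*-19.0565 = -1.2069
f(-0.8453, -1.2069) = 8*(-0.8453)^2 + 6*(-1.2069)^2 = 14.4556


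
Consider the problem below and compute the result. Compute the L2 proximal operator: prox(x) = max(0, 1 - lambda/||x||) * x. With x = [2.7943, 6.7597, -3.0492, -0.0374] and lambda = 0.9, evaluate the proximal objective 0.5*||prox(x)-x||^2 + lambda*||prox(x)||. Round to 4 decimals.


Step 1: Compute ||x||.
||x|| = 7.9247
Step 2: Compute scaling factor.
scale = max(0, 1 - 0.9/7.9247) = 0.8864
Step 3: prox(x) = [2.477, 5.992, -2.7029, -0.0332]
||prox(x)|| = 7.0247
Step 4: Proximal objective.
0.5*||prox-x||^2 = 0.405
lambda*||prox|| = 6.3222
Total = 6.7272


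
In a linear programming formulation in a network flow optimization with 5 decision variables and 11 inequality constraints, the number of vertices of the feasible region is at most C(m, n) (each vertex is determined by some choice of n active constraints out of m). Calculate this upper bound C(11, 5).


Each vertex corresponds to some choice of n active constraints out of m, so the number of vertices is at most C(m, n) = m! / (n!(m-n)!).
m = 11, n = 5
Numerator: 11 * 10 * 9 * 8 * 7
Denominator: 5! = 120
C(11, 5) = 462


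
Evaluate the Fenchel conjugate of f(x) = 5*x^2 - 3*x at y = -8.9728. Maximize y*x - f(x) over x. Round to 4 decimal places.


f*(y) = sup_x {y*x - a*x^2 - b*x} = sup_x {(y-b)*x - a*x^2}
FOC: (y - b) - 2a*x = 0 => x* = (y - b)/(2a)
x* = (-8.9728 + 3)/(2*5) = -0.5973
f*(-8.9728) = (y-b)^2/(4a) = (-8.9728 + 3)^2/(4*5)
= 35.6743/20 = 1.7837


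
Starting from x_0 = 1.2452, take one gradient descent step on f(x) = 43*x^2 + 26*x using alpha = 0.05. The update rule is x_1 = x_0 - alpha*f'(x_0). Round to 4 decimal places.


We compute the gradient at x_0 and apply the update.
f'(x) = 86*x + 26
f'(1.2452) = 86*1.2452 + 26 = 133.0872
x_1 = 1.2452 - 0.05*133.0872 = -5.4092


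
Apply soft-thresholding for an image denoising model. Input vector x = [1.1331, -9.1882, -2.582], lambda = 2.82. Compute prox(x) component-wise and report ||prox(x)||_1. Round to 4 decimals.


Soft-thresholding with lambda = 2.82:
prox(1.1331) = sign(1.1331)*max(|1.1331| - 2.82, 0) = 0.0
prox(-9.1882) = sign(-9.1882)*max(|-9.1882| - 2.82, 0) = -6.3682
prox(-2.582) = sign(-2.582)*max(|-2.582| - 2.82, 0) = 0.0
prox(x) = [0.0, -6.3682, 0.0]
||prox(x)||_1 = 0.0 + 6.3682 + 0.0 = 6.3682


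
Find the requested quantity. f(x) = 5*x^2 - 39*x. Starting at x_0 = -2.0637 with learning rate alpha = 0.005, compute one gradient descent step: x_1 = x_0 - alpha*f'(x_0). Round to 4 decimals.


We compute the gradient at x_0 and apply the update.
f'(x) = 10*x - 39
f'(-2.0637) = 10*-2.0637 - 39 = -59.637
x_1 = -2.0637 - 0.005*-59.637 = -1.7655


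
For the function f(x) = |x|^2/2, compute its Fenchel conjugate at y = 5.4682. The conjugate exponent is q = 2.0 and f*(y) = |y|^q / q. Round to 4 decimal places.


The conjugate exponent q satisfies 1/p + 1/q = 1.
p = 2, so q = 2/(2 - 1) = 2.0
|y|^q = 5.4682^2.0 = 29.9012
f*(5.4682) = 29.9012 / 2.0 = 14.9506


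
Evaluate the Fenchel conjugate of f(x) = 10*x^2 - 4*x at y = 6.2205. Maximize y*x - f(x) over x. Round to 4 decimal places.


f*(y) = sup_x {y*x - a*x^2 - b*x} = sup_x {(y-b)*x - a*x^2}
FOC: (y - b) - 2a*x = 0 => x* = (y - b)/(2a)
x* = (6.2205 + 4)/(2*10) = 0.511
f*(6.2205) = (y-b)^2/(4a) = (6.2205 + 4)^2/(4*10)
= 104.4586/40 = 2.6115


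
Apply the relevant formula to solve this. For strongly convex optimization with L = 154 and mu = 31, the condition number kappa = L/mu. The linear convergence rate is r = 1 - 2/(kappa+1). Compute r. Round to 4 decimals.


Step 1: Compute the condition number.
kappa = L/mu = 154/31 = 4.9677
Step 2: Compute the convergence rate.
r = 1 - 2/(kappa + 1) = 1 - 2*mu/(L + mu) = (L - mu)/(L + mu) = 123/185 = 0.6649


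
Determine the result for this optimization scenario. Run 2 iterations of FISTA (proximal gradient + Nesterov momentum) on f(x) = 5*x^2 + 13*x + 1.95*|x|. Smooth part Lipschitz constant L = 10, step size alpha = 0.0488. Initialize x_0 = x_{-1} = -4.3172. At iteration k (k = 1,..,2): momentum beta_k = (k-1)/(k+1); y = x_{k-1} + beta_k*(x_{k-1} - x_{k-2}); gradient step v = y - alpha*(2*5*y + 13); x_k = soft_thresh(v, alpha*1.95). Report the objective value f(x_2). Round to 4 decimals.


FISTA on f(x) = 5*x^2 + 13*x + 1.95*|x|
L = 10, alpha = 0.0488
Iteration 1: beta = 0.0, y = -4.3172 + 0.0*(-4.3172 + 4.3172) = -4.3172
  grad(y) = -30.172, v = y - alpha*grad = -2.8448
  prox(v) = soft_thresh(-2.8448, 0.0952) = -2.7496
Iteration 2: beta = 0.3333, y = -2.7496 + 0.3333*(-2.7496 + 4.3172) = -2.2271
  grad(y) = -9.2713, v = y - alpha*grad = -1.7747
  prox(v) = soft_thresh(-1.7747, 0.0952) = -1.6795
f(x_2) = 5*(-1.6795)^2 + 13*(-1.6795) + 1.95*|-1.6795| = -4.4547


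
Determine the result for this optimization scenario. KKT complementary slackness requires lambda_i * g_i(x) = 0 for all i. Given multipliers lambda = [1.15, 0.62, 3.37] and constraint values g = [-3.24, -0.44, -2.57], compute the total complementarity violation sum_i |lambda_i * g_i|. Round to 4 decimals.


KKT complementary slackness check:
lambda_1 * g_1 = 1.15 * -3.24 = -3.726
lambda_2 * g_2 = 0.62 * -0.44 = -0.2728
lambda_3 * g_3 = 3.37 * -2.57 = -8.6609
Total violation = 3.726 + 0.2728 + 8.6609 = 12.6597


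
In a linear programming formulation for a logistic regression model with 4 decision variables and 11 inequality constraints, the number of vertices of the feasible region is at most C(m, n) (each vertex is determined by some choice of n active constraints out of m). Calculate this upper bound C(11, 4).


Each vertex corresponds to some choice of n active constraints out of m, so the number of vertices is at most C(m, n) = m! / (n!(m-n)!).
m = 11, n = 4
Numerator: 11 * 10 * 9 * 8
Denominator: 4! = 24
C(11, 4) = 330


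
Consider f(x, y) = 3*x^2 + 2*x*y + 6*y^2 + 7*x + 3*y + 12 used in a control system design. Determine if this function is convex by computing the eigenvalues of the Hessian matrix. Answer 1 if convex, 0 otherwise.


The Hessian of f(x,y) = 3*x^2 + 2*x*y + 6*y^2 + 7*x + 3*y + 12 is:
H = [[6, 2], [2, 12]]
Trace = 6 + 12 = 18
Determinant = 6*12 - (2)^2 = 68
Discriminant = (18)^2 - 4*68 = 52.0
Eigenvalues: lambda_1 = 5.3944, lambda_2 = 12.6056
The function is convex.

1


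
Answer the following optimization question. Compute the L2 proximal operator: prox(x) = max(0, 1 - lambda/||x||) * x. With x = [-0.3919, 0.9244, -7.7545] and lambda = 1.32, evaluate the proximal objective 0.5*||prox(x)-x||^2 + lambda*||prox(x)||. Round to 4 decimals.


Step 1: Compute ||x||.
||x|| = 7.8192
Step 2: Compute scaling factor.
scale = max(0, 1 - 1.32/7.8192) = 0.8312
Step 3: prox(x) = [-0.3257, 0.7683, -6.4454]
||prox(x)|| = 6.4992
Step 4: Proximal objective.
0.5*||prox-x||^2 = 0.8712
lambda*||prox|| = 8.5789
Total = 9.4502


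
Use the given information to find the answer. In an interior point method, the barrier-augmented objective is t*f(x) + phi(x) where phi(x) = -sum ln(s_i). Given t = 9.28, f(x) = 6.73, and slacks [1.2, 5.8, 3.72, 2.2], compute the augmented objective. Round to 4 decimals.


Step 1: Compute log-barrier.
ln values: [0.1823, 1.7579, 1.3137, 0.7885]
phi = -(0.1823 + 1.7579 + 1.3137 + 0.7885) = -4.0424
Step 2: Compute augmented objective.
t*f(x) = 9.28*6.73 = 62.4544
Total = 62.4544 - 4.0424 = 58.412


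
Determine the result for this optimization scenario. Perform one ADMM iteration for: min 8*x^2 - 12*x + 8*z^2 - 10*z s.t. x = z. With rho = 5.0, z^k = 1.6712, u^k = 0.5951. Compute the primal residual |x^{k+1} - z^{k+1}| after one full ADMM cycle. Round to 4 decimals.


ADMM iteration with rho = 5.0, z^k = 1.6712, u^k = 0.5951
Step 1: x-update.
Minimize 8*x^2 - 12*x + (5.0/2)*(x - 1.6712 + 0.5951)^2
FOC: (2*8 + 5.0)*x = 12 + 5.0*(1.6712 - 0.5951)
x^{k+1} = 0.8276
Step 2: z-update.
Minimize 8*z^2 - 10*z + (5.0/2)*(0.8276 - z + 0.5951)^2
FOC: (2*8 + 5.0)*z = 10 + 5.0*(0.8276 + 0.5951)
z^{k+1} = 0.8149
Step 3: u-update.
u^{k+1} = 0.5951 + 0.8276 - 0.8149 = 0.6078
Step 4: Primal residual = |0.8276 - 0.8149| = 0.0127


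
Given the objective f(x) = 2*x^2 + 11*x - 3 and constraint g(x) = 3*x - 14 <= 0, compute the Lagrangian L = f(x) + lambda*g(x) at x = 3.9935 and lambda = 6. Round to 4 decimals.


Step 1: Evaluate f(x).
f(3.9935) = 2*3.9935^2 + 11*3.9935 - 3 = 72.8246
Step 2: Evaluate g(x).
g(3.9935) = 3*3.9935 - 14 = -2.0195
Step 3: Compute Lagrangian.
L = 72.8246 + 6*-2.0195 = 60.7076


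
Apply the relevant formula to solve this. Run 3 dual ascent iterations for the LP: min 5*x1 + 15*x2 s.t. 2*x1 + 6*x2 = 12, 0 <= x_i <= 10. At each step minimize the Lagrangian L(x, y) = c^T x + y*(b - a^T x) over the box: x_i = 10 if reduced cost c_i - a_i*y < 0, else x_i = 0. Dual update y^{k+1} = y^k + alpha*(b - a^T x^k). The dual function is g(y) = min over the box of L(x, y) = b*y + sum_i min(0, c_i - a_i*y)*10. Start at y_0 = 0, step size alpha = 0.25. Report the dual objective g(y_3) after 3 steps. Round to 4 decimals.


Dual ascent for LP: min 5*x1 + 15*x2, 2*x1 + 6*x2 = 12, 0 <= x_i <= 10
Step 1: y^k = 0.0, reduced costs: (5.0, 15.0)
  x^k = (0.0, 0.0), subgradient = b - a^T x = 12.0
  y^{k+1} = 0.0 + 0.25*12.0 = 3.0
Step 2: y^k = 3.0, reduced costs: (-1.0, -3.0)
  x^k = (10.0, 10.0), subgradient = b - a^T x = -68.0
  y^{k+1} = 3.0 + 0.25*-68.0 = -14.0
Step 3: y^k = -14.0, reduced costs: (33.0, 99.0)
  x^k = (0.0, 0.0), subgradient = b - a^T x = 12.0
  y^{k+1} = -14.0 + 0.25*12.0 = -11.0
Dual objective at y_3 = -11.0: reduced costs (27.0, 81.0), box minimizer x = (0.0, 0.0)
g(y_3) = b*y + (c1 - a1*y)*x1 + (c2 - a2*y)*x2 = 12*(-11.0) + 27.0*0.0 + 81.0*0.0 = -132.0 + 0.0 + 0.0 = -132.0
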